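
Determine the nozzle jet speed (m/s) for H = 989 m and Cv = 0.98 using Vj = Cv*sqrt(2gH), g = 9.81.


Vj = 0.98 * sqrt(2*9.81*989) = 136.5129 m/s


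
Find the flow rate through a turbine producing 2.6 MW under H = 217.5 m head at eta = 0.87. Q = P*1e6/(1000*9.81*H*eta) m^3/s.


Q = 2.6 * 1e6 / (1000 * 9.81 * 217.5 * 0.87) = 1.4006 m^3/s


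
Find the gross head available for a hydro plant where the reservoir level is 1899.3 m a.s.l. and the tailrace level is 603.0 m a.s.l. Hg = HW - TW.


Hg = 1899.3 - 603.0 = 1296.3000 m


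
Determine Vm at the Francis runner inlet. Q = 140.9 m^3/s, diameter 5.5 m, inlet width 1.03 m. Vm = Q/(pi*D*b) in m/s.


Vm = 140.9 / (pi * 5.5 * 1.03) = 7.9170 m/s


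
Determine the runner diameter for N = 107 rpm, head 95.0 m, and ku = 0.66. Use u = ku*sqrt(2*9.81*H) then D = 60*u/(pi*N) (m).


u = 0.66 * sqrt(2*9.81*95.0) = 28.4941 m/s
D = 60 * 28.4941 / (pi * 107) = 5.0860 m


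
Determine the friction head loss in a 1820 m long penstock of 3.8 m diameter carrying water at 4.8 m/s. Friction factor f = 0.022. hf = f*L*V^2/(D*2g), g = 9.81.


hf = 0.022 * 1820 * 4.8^2 / (3.8 * 2 * 9.81) = 12.3735 m


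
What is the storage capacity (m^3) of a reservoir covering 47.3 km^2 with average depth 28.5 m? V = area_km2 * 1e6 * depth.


V = 47.3 * 1e6 * 28.5 = 1.3480e+09 m^3


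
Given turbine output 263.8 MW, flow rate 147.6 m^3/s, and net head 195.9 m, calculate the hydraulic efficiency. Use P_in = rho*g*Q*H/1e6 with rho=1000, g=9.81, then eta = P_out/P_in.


P_in = 1000 * 9.81 * 147.6 * 195.9 / 1e6 = 283.6546 MW
eta = 263.8 / 283.6546 = 0.9300


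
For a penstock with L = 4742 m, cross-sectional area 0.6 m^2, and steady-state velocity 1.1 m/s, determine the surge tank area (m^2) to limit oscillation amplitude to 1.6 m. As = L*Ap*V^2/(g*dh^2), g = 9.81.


As = 4742 * 0.6 * 1.1^2 / (9.81 * 1.6^2) = 137.0848 m^2


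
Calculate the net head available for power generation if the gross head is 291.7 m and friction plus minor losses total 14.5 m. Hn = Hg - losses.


Hn = 291.7 - 14.5 = 277.2000 m


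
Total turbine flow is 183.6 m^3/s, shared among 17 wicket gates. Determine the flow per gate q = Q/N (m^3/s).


q = 183.6 / 17 = 10.8000 m^3/s


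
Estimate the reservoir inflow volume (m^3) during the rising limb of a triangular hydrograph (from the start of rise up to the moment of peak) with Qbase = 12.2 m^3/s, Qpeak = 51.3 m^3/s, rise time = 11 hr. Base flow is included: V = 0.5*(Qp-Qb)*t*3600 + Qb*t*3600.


V = 0.5*(51.3 - 12.2)*11*3600 + 12.2*11*3600 = 1.2573e+06 m^3


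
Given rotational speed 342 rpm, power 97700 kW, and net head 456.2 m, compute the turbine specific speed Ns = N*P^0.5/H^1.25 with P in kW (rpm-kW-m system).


Ns = 342 * 97700^0.5 / 456.2^1.25 = 50.7025


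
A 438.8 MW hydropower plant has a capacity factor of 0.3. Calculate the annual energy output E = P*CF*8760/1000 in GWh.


E = 438.8 * 0.3 * 8760 / 1000 = 1153.1664 GWh


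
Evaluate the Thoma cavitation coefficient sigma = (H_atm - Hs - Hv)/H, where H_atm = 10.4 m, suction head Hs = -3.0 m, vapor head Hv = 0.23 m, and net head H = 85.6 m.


sigma = (10.4 - (-3.0) - 0.23) / 85.6 = 0.1539


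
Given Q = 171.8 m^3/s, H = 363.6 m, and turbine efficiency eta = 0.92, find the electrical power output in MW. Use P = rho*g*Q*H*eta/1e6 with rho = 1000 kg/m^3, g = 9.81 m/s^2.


P = 1000 * 9.81 * 171.8 * 363.6 * 0.92 / 1e6 = 563.7725 MW


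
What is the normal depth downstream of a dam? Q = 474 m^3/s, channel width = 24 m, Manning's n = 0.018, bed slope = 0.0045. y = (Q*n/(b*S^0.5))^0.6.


y = (474 * 0.018 / (24 * 0.0045^0.5))^0.6 = 2.7198 m


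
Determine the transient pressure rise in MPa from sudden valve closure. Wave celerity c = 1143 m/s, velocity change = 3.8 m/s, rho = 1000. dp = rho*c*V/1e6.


dp = 1000 * 1143 * 3.8 / 1e6 = 4.3434 MPa


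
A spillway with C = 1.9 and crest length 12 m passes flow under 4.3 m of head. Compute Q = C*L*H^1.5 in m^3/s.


Q = 1.9 * 12 * 4.3^1.5 = 203.3001 m^3/s


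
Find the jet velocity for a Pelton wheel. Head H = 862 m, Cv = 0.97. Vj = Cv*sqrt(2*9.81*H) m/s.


Vj = 0.97 * sqrt(2*9.81*862) = 126.1464 m/s


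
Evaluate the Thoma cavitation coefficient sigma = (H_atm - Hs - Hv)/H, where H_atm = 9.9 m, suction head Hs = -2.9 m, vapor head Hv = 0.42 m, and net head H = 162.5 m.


sigma = (9.9 - (-2.9) - 0.42) / 162.5 = 0.0762


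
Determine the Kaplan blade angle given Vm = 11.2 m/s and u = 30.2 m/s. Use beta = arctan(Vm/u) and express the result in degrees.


beta = arctan(11.2 / 30.2) = 20.3478 degrees


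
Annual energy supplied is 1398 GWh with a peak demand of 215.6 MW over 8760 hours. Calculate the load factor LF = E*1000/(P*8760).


LF = 1398 * 1000 / (215.6 * 8760) = 0.7402


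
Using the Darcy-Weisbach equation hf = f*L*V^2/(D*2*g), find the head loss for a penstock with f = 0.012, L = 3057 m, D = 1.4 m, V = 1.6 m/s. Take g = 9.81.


hf = 0.012 * 3057 * 1.6^2 / (1.4 * 2 * 9.81) = 3.4189 m


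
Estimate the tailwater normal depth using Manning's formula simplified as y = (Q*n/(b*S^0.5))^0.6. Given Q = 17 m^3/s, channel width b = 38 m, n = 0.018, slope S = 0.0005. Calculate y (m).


y = (17 * 0.018 / (38 * 0.0005^0.5))^0.6 = 0.5418 m


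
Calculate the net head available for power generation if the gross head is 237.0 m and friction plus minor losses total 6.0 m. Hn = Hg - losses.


Hn = 237.0 - 6.0 = 231.0000 m


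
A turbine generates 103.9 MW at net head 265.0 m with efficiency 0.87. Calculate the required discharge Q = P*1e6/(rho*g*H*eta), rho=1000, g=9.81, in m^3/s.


Q = 103.9 * 1e6 / (1000 * 9.81 * 265.0 * 0.87) = 45.9390 m^3/s


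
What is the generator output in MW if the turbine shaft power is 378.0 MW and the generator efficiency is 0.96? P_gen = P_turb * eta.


P_gen = 378.0 * 0.96 = 362.8800 MW


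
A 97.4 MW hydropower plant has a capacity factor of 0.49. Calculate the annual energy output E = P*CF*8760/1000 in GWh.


E = 97.4 * 0.49 * 8760 / 1000 = 418.0798 GWh


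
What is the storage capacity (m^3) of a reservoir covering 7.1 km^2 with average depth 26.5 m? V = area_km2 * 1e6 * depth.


V = 7.1 * 1e6 * 26.5 = 1.8815e+08 m^3


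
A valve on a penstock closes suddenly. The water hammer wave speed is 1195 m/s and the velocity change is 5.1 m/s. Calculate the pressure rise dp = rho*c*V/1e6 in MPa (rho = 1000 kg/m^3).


dp = 1000 * 1195 * 5.1 / 1e6 = 6.0945 MPa


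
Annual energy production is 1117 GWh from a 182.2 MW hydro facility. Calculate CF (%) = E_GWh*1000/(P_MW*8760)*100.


CF = 1117 * 1000 / (182.2 * 8760) * 100 = 69.9843 %


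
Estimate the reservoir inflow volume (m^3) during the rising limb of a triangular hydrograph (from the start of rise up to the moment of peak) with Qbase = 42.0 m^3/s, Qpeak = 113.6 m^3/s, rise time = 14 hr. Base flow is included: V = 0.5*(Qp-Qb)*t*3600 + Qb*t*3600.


V = 0.5*(113.6 - 42.0)*14*3600 + 42.0*14*3600 = 3.9211e+06 m^3


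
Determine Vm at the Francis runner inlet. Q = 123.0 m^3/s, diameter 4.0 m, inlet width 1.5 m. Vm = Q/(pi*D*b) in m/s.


Vm = 123.0 / (pi * 4.0 * 1.5) = 6.5254 m/s


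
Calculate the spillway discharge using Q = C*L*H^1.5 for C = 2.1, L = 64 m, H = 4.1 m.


Q = 2.1 * 64 * 4.1^1.5 = 1115.7710 m^3/s


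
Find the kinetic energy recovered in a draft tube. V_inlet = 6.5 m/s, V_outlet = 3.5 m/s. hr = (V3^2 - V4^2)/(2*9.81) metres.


hr = (6.5^2 - 3.5^2) / (2*9.81) = 1.5291 m


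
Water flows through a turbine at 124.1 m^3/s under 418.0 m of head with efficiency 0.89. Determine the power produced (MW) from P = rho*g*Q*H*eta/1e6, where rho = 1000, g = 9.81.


P = 1000 * 9.81 * 124.1 * 418.0 * 0.89 / 1e6 = 452.9050 MW


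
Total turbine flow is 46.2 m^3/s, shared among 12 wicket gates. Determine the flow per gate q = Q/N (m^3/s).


q = 46.2 / 12 = 3.8500 m^3/s


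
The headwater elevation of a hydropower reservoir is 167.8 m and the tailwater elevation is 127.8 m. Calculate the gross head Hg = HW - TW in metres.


Hg = 167.8 - 127.8 = 40.0000 m


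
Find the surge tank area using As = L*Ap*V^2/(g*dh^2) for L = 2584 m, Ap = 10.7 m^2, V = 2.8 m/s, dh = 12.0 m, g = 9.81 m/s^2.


As = 2584 * 10.7 * 2.8^2 / (9.81 * 12.0^2) = 153.4479 m^2


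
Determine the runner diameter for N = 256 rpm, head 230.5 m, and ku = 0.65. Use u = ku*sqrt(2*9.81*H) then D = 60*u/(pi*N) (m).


u = 0.65 * sqrt(2*9.81*230.5) = 43.7118 m/s
D = 60 * 43.7118 / (pi * 256) = 3.2611 m


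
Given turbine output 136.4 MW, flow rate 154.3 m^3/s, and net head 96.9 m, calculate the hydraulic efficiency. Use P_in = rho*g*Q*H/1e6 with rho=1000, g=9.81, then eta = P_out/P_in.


P_in = 1000 * 9.81 * 154.3 * 96.9 / 1e6 = 146.6759 MW
eta = 136.4 / 146.6759 = 0.9299


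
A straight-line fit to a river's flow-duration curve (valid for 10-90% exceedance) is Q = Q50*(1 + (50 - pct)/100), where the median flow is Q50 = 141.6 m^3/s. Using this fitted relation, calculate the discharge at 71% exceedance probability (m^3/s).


Q = 141.6 * (1 + (50 - 71)/100) = 111.8640 m^3/s


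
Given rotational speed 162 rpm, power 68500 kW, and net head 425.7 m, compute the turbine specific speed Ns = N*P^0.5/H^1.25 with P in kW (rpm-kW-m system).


Ns = 162 * 68500^0.5 / 425.7^1.25 = 21.9271


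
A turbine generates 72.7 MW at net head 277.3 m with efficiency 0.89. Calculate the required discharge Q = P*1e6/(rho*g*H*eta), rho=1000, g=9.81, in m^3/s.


Q = 72.7 * 1e6 / (1000 * 9.81 * 277.3 * 0.89) = 30.0279 m^3/s


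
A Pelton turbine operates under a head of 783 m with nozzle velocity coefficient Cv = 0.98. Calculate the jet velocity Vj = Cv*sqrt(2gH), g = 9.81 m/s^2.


Vj = 0.98 * sqrt(2*9.81*783) = 121.4665 m/s


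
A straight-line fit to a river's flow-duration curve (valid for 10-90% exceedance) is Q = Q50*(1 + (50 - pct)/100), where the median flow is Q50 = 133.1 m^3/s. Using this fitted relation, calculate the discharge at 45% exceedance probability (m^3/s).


Q = 133.1 * (1 + (50 - 45)/100) = 139.7550 m^3/s


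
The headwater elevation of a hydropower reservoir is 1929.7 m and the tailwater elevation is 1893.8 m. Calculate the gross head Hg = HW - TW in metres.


Hg = 1929.7 - 1893.8 = 35.9000 m


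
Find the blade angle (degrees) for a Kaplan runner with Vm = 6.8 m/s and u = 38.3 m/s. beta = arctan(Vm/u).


beta = arctan(6.8 / 38.3) = 10.0677 degrees


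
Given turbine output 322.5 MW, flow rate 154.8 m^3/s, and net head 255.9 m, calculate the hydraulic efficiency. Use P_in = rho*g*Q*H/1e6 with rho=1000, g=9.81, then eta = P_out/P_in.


P_in = 1000 * 9.81 * 154.8 * 255.9 / 1e6 = 388.6067 MW
eta = 322.5 / 388.6067 = 0.8299


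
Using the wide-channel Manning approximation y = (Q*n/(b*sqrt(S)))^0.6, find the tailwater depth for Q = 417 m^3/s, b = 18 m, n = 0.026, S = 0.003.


y = (417 * 0.026 / (18 * 0.003^0.5))^0.6 = 4.2147 m


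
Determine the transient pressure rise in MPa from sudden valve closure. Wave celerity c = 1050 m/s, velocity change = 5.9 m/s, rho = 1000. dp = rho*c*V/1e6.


dp = 1000 * 1050 * 5.9 / 1e6 = 6.1950 MPa


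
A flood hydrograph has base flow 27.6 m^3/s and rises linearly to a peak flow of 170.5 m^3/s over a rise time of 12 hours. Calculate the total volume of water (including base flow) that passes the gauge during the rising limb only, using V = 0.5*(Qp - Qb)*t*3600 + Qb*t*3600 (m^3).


V = 0.5*(170.5 - 27.6)*12*3600 + 27.6*12*3600 = 4.2790e+06 m^3


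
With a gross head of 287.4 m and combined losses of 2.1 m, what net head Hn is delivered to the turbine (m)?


Hn = 287.4 - 2.1 = 285.3000 m


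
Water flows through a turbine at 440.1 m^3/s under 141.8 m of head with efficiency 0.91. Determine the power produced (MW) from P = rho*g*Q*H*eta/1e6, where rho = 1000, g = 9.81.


P = 1000 * 9.81 * 440.1 * 141.8 * 0.91 / 1e6 = 557.1062 MW


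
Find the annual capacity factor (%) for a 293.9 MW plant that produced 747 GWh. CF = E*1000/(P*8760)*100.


CF = 747 * 1000 / (293.9 * 8760) * 100 = 29.0146 %


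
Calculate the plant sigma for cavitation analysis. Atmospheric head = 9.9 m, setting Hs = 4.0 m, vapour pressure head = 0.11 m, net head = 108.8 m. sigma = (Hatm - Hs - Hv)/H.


sigma = (9.9 - 4.0 - 0.11) / 108.8 = 0.0532


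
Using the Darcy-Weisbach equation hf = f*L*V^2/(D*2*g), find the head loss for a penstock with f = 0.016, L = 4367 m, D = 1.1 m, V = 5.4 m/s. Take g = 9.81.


hf = 0.016 * 4367 * 5.4^2 / (1.1 * 2 * 9.81) = 94.4059 m


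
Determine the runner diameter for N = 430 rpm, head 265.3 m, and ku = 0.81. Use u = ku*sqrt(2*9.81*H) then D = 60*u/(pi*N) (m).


u = 0.81 * sqrt(2*9.81*265.3) = 58.4390 m/s
D = 60 * 58.4390 / (pi * 430) = 2.5956 m


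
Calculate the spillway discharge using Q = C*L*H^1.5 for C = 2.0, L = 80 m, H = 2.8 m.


Q = 2.0 * 80 * 2.8^1.5 = 749.6474 m^3/s


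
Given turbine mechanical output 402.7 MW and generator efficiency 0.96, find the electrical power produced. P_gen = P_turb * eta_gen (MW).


P_gen = 402.7 * 0.96 = 386.5920 MW


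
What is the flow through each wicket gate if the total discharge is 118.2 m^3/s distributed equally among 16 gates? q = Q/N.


q = 118.2 / 16 = 7.3875 m^3/s


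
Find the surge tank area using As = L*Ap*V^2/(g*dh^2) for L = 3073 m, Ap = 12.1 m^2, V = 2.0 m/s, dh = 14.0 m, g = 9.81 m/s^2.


As = 3073 * 12.1 * 2.0^2 / (9.81 * 14.0^2) = 77.3540 m^2


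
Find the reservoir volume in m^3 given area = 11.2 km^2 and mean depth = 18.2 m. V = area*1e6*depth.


V = 11.2 * 1e6 * 18.2 = 2.0384e+08 m^3


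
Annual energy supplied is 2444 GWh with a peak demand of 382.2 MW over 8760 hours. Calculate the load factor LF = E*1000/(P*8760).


LF = 2444 * 1000 / (382.2 * 8760) = 0.7300


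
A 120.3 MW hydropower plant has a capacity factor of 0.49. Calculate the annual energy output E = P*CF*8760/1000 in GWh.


E = 120.3 * 0.49 * 8760 / 1000 = 516.3757 GWh


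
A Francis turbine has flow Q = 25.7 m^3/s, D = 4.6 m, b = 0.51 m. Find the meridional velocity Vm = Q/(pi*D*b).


Vm = 25.7 / (pi * 4.6 * 0.51) = 3.4870 m/s


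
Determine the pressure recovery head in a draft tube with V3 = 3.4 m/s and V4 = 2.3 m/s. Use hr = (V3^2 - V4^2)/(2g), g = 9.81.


hr = (3.4^2 - 2.3^2) / (2*9.81) = 0.3196 m


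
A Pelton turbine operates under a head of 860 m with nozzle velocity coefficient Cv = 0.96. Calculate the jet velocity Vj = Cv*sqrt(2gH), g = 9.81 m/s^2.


Vj = 0.96 * sqrt(2*9.81*860) = 124.7010 m/s


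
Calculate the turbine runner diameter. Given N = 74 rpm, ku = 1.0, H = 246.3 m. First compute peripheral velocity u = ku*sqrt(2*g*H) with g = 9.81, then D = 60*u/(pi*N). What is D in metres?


u = 1.0 * sqrt(2*9.81*246.3) = 69.5155 m/s
D = 60 * 69.5155 / (pi * 74) = 17.9412 m


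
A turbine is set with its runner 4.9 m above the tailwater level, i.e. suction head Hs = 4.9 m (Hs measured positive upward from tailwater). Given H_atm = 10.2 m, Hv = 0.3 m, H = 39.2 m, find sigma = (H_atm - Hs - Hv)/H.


sigma = (10.2 - 4.9 - 0.3) / 39.2 = 0.1276


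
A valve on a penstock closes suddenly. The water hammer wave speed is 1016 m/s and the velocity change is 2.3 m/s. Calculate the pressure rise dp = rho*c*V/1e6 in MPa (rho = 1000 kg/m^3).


dp = 1000 * 1016 * 2.3 / 1e6 = 2.3368 MPa


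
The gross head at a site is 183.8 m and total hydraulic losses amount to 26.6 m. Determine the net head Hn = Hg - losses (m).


Hn = 183.8 - 26.6 = 157.2000 m


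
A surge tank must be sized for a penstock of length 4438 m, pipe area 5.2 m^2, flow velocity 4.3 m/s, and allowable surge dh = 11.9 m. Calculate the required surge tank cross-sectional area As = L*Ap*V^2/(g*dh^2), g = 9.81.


As = 4438 * 5.2 * 4.3^2 / (9.81 * 11.9^2) = 307.1600 m^2


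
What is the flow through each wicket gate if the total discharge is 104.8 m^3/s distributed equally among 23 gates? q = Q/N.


q = 104.8 / 23 = 4.5565 m^3/s


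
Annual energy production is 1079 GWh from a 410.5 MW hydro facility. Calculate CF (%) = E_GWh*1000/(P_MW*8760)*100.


CF = 1079 * 1000 / (410.5 * 8760) * 100 = 30.0057 %


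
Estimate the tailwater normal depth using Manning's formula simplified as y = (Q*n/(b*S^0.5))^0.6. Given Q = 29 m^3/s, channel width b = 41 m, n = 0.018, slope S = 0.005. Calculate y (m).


y = (29 * 0.018 / (41 * 0.005^0.5))^0.6 = 0.3575 m


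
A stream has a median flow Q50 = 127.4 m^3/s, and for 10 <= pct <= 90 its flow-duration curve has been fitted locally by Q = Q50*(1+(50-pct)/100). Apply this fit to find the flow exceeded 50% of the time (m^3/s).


Q = 127.4 * (1 + (50 - 50)/100) = 127.4000 m^3/s


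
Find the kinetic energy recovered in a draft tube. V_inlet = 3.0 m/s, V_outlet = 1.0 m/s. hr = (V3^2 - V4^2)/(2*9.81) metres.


hr = (3.0^2 - 1.0^2) / (2*9.81) = 0.4077 m


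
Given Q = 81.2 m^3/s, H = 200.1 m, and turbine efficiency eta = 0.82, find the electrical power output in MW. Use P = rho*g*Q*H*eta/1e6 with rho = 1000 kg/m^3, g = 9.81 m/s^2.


P = 1000 * 9.81 * 81.2 * 200.1 * 0.82 / 1e6 = 130.7031 MW


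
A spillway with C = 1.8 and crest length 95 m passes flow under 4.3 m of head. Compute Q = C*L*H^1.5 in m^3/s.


Q = 1.8 * 95 * 4.3^1.5 = 1524.7505 m^3/s


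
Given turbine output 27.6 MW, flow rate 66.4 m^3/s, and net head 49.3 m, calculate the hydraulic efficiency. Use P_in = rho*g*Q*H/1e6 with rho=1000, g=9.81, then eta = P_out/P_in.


P_in = 1000 * 9.81 * 66.4 * 49.3 / 1e6 = 32.1132 MW
eta = 27.6 / 32.1132 = 0.8595


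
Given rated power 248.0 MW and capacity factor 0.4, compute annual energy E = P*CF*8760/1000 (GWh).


E = 248.0 * 0.4 * 8760 / 1000 = 868.9920 GWh


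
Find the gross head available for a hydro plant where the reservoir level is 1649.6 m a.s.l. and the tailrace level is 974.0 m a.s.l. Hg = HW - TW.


Hg = 1649.6 - 974.0 = 675.6000 m


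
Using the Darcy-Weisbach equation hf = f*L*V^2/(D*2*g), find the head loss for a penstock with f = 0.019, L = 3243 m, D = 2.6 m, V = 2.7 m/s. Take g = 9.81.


hf = 0.019 * 3243 * 2.7^2 / (2.6 * 2 * 9.81) = 8.8055 m


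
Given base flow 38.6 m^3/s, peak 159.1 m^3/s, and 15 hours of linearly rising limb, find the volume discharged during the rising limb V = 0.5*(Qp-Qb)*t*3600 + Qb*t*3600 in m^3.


V = 0.5*(159.1 - 38.6)*15*3600 + 38.6*15*3600 = 5.3379e+06 m^3


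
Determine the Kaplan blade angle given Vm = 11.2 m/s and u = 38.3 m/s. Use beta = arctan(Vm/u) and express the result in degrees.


beta = arctan(11.2 / 38.3) = 16.3004 degrees


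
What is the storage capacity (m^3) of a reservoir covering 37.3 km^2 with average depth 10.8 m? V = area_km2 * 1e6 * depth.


V = 37.3 * 1e6 * 10.8 = 4.0284e+08 m^3


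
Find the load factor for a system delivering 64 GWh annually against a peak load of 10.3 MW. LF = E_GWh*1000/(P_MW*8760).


LF = 64 * 1000 / (10.3 * 8760) = 0.7093


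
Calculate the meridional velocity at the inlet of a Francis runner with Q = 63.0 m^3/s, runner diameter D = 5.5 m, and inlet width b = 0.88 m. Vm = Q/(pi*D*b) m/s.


Vm = 63.0 / (pi * 5.5 * 0.88) = 4.1433 m/s


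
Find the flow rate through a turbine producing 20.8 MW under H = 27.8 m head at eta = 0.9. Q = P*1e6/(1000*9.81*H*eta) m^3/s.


Q = 20.8 * 1e6 / (1000 * 9.81 * 27.8 * 0.9) = 84.7436 m^3/s


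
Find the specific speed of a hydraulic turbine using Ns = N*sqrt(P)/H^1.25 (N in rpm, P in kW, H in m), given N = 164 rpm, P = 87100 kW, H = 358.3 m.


Ns = 164 * 87100^0.5 / 358.3^1.25 = 31.0488


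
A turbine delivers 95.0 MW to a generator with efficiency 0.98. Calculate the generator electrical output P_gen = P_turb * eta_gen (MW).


P_gen = 95.0 * 0.98 = 93.1000 MW


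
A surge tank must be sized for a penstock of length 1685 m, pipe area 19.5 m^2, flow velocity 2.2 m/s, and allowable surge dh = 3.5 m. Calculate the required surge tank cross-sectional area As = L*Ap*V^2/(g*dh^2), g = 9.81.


As = 1685 * 19.5 * 2.2^2 / (9.81 * 3.5^2) = 1323.3502 m^2


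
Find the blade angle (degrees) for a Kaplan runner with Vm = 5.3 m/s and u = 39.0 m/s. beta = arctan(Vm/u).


beta = arctan(5.3 / 39.0) = 7.7389 degrees


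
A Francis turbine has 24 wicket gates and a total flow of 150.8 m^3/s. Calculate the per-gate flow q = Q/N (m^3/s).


q = 150.8 / 24 = 6.2833 m^3/s


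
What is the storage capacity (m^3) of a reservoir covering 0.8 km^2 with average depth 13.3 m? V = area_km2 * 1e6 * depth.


V = 0.8 * 1e6 * 13.3 = 1.0640e+07 m^3


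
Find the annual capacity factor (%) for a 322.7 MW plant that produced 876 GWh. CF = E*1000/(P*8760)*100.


CF = 876 * 1000 / (322.7 * 8760) * 100 = 30.9885 %


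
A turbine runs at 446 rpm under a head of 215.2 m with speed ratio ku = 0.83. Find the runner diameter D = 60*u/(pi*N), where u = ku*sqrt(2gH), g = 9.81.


u = 0.83 * sqrt(2*9.81*215.2) = 53.9323 m/s
D = 60 * 53.9323 / (pi * 446) = 2.3095 m


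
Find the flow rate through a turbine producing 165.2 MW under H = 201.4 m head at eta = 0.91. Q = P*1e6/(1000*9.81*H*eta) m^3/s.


Q = 165.2 * 1e6 / (1000 * 9.81 * 201.4 * 0.91) = 91.8841 m^3/s


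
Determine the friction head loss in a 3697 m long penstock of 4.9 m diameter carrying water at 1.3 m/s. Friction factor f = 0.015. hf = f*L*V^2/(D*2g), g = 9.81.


hf = 0.015 * 3697 * 1.3^2 / (4.9 * 2 * 9.81) = 0.9748 m


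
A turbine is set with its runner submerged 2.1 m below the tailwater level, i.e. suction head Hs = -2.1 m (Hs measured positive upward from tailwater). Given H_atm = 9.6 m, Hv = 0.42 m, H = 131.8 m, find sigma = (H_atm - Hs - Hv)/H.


sigma = (9.6 - (-2.1) - 0.42) / 131.8 = 0.0856


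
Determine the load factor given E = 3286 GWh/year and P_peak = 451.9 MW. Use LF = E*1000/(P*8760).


LF = 3286 * 1000 / (451.9 * 8760) = 0.8301


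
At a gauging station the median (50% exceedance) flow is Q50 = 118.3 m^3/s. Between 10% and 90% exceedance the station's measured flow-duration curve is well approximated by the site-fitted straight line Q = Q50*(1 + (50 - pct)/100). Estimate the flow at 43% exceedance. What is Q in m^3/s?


Q = 118.3 * (1 + (50 - 43)/100) = 126.5810 m^3/s


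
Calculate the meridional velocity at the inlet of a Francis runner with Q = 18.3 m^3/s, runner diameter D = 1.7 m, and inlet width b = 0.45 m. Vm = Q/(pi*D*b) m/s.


Vm = 18.3 / (pi * 1.7 * 0.45) = 7.6145 m/s


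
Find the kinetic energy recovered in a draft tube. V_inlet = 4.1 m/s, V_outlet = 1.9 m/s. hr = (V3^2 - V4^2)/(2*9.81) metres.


hr = (4.1^2 - 1.9^2) / (2*9.81) = 0.6728 m


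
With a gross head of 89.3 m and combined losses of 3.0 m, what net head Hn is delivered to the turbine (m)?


Hn = 89.3 - 3.0 = 86.3000 m


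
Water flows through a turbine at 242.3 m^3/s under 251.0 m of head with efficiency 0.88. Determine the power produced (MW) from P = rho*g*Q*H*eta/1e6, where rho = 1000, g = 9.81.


P = 1000 * 9.81 * 242.3 * 251.0 * 0.88 / 1e6 = 525.0236 MW


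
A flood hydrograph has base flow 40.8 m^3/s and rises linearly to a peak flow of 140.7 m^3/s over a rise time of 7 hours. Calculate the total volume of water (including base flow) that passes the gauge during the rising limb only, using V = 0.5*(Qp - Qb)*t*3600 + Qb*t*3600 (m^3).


V = 0.5*(140.7 - 40.8)*7*3600 + 40.8*7*3600 = 2.2869e+06 m^3


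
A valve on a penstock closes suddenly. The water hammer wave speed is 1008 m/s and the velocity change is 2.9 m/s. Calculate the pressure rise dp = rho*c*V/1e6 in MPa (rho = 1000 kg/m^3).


dp = 1000 * 1008 * 2.9 / 1e6 = 2.9232 MPa


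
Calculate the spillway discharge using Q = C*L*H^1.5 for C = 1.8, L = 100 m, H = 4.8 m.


Q = 1.8 * 100 * 4.8^1.5 = 1892.9292 m^3/s


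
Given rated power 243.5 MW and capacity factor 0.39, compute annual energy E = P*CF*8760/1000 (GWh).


E = 243.5 * 0.39 * 8760 / 1000 = 831.8934 GWh


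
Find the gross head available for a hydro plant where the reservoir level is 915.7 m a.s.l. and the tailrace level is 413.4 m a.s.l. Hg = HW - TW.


Hg = 915.7 - 413.4 = 502.3000 m


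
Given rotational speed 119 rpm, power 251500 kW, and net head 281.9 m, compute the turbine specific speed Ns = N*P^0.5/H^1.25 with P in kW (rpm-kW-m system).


Ns = 119 * 251500^0.5 / 281.9^1.25 = 51.6651


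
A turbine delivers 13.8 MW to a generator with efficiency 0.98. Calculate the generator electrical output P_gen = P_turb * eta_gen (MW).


P_gen = 13.8 * 0.98 = 13.5240 MW


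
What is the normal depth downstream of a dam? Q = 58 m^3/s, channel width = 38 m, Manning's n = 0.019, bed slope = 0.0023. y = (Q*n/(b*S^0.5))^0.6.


y = (58 * 0.019 / (38 * 0.0023^0.5))^0.6 = 0.7395 m


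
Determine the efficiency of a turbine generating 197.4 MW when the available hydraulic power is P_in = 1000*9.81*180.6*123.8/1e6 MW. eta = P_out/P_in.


P_in = 1000 * 9.81 * 180.6 * 123.8 / 1e6 = 219.3347 MW
eta = 197.4 / 219.3347 = 0.9000


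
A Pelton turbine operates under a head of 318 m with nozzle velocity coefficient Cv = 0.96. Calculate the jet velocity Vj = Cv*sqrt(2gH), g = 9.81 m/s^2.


Vj = 0.96 * sqrt(2*9.81*318) = 75.8288 m/s


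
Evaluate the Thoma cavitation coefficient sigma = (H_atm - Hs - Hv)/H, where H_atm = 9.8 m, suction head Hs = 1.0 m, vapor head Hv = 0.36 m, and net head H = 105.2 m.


sigma = (9.8 - 1.0 - 0.36) / 105.2 = 0.0802


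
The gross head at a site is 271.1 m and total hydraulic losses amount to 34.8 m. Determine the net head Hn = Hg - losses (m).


Hn = 271.1 - 34.8 = 236.3000 m


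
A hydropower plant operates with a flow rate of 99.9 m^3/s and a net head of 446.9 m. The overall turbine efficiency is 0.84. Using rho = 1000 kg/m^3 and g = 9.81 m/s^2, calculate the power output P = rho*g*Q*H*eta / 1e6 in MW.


P = 1000 * 9.81 * 99.9 * 446.9 * 0.84 / 1e6 = 367.8952 MW


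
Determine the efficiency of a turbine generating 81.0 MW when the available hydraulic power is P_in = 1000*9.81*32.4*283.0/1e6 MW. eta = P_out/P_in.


P_in = 1000 * 9.81 * 32.4 * 283.0 / 1e6 = 89.9499 MW
eta = 81.0 / 89.9499 = 0.9005


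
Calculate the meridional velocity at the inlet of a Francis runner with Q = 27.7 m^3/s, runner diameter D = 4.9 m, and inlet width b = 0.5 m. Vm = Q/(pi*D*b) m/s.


Vm = 27.7 / (pi * 4.9 * 0.5) = 3.5989 m/s


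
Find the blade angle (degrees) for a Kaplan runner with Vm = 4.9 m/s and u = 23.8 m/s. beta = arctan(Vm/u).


beta = arctan(4.9 / 23.8) = 11.6336 degrees


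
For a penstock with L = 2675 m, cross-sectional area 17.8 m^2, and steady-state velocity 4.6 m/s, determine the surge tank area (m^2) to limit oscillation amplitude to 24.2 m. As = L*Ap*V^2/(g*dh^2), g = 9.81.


As = 2675 * 17.8 * 4.6^2 / (9.81 * 24.2^2) = 175.3718 m^2


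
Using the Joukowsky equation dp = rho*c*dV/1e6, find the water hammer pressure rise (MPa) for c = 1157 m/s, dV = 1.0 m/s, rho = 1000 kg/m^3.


dp = 1000 * 1157 * 1.0 / 1e6 = 1.1570 MPa


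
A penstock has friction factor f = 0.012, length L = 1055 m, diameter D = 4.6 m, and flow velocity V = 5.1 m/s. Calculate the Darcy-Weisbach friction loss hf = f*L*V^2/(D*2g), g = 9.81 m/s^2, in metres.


hf = 0.012 * 1055 * 5.1^2 / (4.6 * 2 * 9.81) = 3.6485 m


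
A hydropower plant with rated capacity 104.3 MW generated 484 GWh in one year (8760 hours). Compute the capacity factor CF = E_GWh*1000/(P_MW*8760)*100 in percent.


CF = 484 * 1000 / (104.3 * 8760) * 100 = 52.9733 %


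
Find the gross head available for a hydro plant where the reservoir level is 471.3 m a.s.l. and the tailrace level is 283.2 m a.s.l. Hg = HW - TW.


Hg = 471.3 - 283.2 = 188.1000 m


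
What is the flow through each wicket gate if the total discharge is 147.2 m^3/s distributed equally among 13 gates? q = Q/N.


q = 147.2 / 13 = 11.3231 m^3/s


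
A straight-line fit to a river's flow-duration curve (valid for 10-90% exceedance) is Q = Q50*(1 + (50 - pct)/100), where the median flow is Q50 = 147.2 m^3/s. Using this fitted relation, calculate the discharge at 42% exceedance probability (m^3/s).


Q = 147.2 * (1 + (50 - 42)/100) = 158.9760 m^3/s


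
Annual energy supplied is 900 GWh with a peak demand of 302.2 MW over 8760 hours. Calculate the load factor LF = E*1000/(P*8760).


LF = 900 * 1000 / (302.2 * 8760) = 0.3400


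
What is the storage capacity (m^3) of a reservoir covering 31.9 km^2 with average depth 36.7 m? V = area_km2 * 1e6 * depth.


V = 31.9 * 1e6 * 36.7 = 1.1707e+09 m^3


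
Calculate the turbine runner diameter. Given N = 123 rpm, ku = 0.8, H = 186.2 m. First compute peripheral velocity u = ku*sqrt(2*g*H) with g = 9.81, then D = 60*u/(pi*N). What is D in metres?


u = 0.8 * sqrt(2*9.81*186.2) = 48.3537 m/s
D = 60 * 48.3537 / (pi * 123) = 7.5080 m


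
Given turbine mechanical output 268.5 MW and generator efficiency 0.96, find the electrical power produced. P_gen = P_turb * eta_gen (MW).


P_gen = 268.5 * 0.96 = 257.7600 MW


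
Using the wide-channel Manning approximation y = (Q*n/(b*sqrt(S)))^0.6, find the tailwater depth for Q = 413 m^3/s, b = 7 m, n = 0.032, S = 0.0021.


y = (413 * 0.032 / (7 * 0.0021^0.5))^0.6 = 9.3097 m


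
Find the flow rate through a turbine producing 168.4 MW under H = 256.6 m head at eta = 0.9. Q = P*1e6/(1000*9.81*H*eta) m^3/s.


Q = 168.4 * 1e6 / (1000 * 9.81 * 256.6 * 0.9) = 74.3317 m^3/s


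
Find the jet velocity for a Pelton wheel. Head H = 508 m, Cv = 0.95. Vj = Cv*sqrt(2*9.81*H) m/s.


Vj = 0.95 * sqrt(2*9.81*508) = 94.8429 m/s


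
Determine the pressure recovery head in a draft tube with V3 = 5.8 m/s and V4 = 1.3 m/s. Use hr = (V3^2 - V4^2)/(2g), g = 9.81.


hr = (5.8^2 - 1.3^2) / (2*9.81) = 1.6284 m


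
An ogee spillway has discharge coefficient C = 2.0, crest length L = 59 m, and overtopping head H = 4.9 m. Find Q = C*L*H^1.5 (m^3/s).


Q = 2.0 * 59 * 4.9^1.5 = 1279.9003 m^3/s


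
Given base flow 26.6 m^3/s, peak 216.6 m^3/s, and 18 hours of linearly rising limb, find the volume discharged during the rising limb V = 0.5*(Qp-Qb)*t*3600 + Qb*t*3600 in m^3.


V = 0.5*(216.6 - 26.6)*18*3600 + 26.6*18*3600 = 7.8797e+06 m^3


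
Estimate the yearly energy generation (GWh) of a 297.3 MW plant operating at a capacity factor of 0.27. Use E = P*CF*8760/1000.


E = 297.3 * 0.27 * 8760 / 1000 = 703.1740 GWh


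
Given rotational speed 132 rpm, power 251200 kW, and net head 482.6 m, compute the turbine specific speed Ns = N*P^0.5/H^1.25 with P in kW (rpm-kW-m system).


Ns = 132 * 251200^0.5 / 482.6^1.25 = 29.2482


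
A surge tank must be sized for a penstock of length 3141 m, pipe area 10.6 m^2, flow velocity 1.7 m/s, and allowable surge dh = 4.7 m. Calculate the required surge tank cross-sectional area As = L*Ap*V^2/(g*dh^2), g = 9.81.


As = 3141 * 10.6 * 1.7^2 / (9.81 * 4.7^2) = 444.0245 m^2


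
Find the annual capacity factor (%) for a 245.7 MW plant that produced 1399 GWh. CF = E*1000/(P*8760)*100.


CF = 1399 * 1000 / (245.7 * 8760) * 100 = 64.9993 %


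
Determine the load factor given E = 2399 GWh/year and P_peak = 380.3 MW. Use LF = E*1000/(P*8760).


LF = 2399 * 1000 / (380.3 * 8760) = 0.7201


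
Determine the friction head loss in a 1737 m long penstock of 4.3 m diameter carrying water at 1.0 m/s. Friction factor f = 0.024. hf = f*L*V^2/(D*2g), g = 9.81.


hf = 0.024 * 1737 * 1.0^2 / (4.3 * 2 * 9.81) = 0.4941 m


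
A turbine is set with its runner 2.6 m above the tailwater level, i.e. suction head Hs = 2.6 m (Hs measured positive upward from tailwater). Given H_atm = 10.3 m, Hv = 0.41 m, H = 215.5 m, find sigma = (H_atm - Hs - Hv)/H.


sigma = (10.3 - 2.6 - 0.41) / 215.5 = 0.0338


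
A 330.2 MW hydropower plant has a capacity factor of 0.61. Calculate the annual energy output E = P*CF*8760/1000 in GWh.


E = 330.2 * 0.61 * 8760 / 1000 = 1764.4567 GWh


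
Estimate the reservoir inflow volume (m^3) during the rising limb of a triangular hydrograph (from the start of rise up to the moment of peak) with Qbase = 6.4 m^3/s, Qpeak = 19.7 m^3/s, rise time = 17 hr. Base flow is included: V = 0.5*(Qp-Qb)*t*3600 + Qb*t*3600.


V = 0.5*(19.7 - 6.4)*17*3600 + 6.4*17*3600 = 798660.0000 m^3


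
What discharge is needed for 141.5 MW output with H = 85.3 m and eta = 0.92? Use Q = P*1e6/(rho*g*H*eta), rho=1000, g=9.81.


Q = 141.5 * 1e6 / (1000 * 9.81 * 85.3 * 0.92) = 183.8021 m^3/s


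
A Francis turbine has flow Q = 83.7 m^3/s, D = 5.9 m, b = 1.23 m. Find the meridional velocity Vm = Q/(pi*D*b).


Vm = 83.7 / (pi * 5.9 * 1.23) = 3.6713 m/s


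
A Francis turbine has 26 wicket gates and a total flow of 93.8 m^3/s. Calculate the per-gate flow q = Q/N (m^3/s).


q = 93.8 / 26 = 3.6077 m^3/s


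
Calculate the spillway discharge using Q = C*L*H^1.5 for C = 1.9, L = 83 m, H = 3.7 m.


Q = 1.9 * 83 * 3.7^1.5 = 1122.3654 m^3/s


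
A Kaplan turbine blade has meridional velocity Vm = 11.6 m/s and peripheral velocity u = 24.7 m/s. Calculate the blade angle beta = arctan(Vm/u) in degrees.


beta = arctan(11.6 / 24.7) = 25.1564 degrees


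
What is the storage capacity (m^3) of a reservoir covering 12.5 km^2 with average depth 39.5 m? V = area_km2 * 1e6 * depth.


V = 12.5 * 1e6 * 39.5 = 4.9375e+08 m^3


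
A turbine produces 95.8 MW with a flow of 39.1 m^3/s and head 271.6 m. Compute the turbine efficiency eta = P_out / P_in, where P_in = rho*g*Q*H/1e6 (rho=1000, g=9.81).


P_in = 1000 * 9.81 * 39.1 * 271.6 / 1e6 = 104.1779 MW
eta = 95.8 / 104.1779 = 0.9196


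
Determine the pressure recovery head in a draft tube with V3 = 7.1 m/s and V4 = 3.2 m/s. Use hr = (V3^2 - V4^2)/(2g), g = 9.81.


hr = (7.1^2 - 3.2^2) / (2*9.81) = 2.0474 m


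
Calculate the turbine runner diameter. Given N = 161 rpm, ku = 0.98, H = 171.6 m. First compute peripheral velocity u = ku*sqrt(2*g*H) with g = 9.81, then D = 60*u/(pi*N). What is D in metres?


u = 0.98 * sqrt(2*9.81*171.6) = 56.8636 m/s
D = 60 * 56.8636 / (pi * 161) = 6.7454 m


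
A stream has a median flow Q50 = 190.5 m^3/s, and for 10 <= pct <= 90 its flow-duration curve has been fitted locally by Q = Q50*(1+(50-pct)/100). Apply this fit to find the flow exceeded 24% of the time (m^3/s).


Q = 190.5 * (1 + (50 - 24)/100) = 240.0300 m^3/s


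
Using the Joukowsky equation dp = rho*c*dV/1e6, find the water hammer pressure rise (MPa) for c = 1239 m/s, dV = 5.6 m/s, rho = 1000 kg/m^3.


dp = 1000 * 1239 * 5.6 / 1e6 = 6.9384 MPa


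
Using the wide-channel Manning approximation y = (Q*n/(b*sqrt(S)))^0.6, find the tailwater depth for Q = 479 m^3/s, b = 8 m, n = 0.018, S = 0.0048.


y = (479 * 0.018 / (8 * 0.0048^0.5))^0.6 = 5.1897 m


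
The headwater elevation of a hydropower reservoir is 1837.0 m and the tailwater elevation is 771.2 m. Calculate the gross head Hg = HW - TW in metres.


Hg = 1837.0 - 771.2 = 1065.8000 m


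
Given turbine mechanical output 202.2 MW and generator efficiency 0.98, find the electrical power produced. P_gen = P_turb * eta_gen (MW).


P_gen = 202.2 * 0.98 = 198.1560 MW


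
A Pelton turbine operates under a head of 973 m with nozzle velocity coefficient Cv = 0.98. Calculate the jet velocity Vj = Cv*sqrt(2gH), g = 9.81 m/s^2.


Vj = 0.98 * sqrt(2*9.81*973) = 135.4042 m/s


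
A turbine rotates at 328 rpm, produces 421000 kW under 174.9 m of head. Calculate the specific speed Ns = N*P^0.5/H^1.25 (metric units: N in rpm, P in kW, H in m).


Ns = 328 * 421000^0.5 / 174.9^1.25 = 334.6013


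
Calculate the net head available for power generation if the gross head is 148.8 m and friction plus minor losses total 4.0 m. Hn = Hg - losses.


Hn = 148.8 - 4.0 = 144.8000 m


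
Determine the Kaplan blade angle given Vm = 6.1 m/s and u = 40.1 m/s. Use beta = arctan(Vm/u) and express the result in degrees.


beta = arctan(6.1 / 40.1) = 8.6495 degrees


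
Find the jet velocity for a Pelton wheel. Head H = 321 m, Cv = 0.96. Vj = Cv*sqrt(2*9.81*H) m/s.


Vj = 0.96 * sqrt(2*9.81*321) = 76.1857 m/s


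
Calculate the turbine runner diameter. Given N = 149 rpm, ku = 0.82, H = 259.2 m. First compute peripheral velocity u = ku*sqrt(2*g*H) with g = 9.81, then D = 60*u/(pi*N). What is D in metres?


u = 0.82 * sqrt(2*9.81*259.2) = 58.4764 m/s
D = 60 * 58.4764 / (pi * 149) = 7.4954 m


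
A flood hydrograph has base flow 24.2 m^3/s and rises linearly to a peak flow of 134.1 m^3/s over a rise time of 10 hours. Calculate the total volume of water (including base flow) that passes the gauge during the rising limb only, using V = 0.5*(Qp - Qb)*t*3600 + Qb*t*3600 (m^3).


V = 0.5*(134.1 - 24.2)*10*3600 + 24.2*10*3600 = 2.8494e+06 m^3


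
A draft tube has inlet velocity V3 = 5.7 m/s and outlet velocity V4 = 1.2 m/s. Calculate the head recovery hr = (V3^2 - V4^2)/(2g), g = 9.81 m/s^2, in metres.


hr = (5.7^2 - 1.2^2) / (2*9.81) = 1.5826 m


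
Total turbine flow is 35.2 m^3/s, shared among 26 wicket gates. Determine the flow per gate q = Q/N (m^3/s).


q = 35.2 / 26 = 1.3538 m^3/s


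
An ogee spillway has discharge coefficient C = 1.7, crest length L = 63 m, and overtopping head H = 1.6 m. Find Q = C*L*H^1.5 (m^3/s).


Q = 1.7 * 63 * 1.6^1.5 = 216.7552 m^3/s


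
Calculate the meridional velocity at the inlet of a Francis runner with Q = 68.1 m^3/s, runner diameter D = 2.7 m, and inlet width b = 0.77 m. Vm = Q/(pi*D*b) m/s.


Vm = 68.1 / (pi * 2.7 * 0.77) = 10.4266 m/s


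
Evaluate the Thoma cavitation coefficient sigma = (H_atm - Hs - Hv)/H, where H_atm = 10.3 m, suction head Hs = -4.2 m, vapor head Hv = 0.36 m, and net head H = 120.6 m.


sigma = (10.3 - (-4.2) - 0.36) / 120.6 = 0.1172


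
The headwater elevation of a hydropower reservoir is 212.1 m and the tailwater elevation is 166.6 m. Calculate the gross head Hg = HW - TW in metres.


Hg = 212.1 - 166.6 = 45.5000 m


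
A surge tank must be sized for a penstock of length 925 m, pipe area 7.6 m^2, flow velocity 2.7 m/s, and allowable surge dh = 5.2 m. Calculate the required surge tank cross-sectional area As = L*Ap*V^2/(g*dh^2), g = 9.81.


As = 925 * 7.6 * 2.7^2 / (9.81 * 5.2^2) = 193.2000 m^2


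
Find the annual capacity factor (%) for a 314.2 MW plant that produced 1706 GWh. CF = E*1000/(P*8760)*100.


CF = 1706 * 1000 / (314.2 * 8760) * 100 = 61.9825 %


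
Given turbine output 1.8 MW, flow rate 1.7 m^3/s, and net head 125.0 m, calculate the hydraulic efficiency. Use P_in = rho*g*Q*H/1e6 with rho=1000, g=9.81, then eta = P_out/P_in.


P_in = 1000 * 9.81 * 1.7 * 125.0 / 1e6 = 2.0846 MW
eta = 1.8 / 2.0846 = 0.8635


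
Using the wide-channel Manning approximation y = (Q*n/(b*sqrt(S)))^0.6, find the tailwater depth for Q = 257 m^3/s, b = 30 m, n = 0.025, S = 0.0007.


y = (257 * 0.025 / (30 * 0.0007^0.5))^0.6 = 3.5069 m


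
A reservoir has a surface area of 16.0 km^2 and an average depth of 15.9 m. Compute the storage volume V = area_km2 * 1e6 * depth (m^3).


V = 16.0 * 1e6 * 15.9 = 2.5440e+08 m^3


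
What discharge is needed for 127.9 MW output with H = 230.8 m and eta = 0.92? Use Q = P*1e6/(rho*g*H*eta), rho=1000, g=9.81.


Q = 127.9 * 1e6 / (1000 * 9.81 * 230.8 * 0.92) = 61.4013 m^3/s


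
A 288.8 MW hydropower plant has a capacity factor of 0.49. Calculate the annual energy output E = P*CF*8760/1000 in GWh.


E = 288.8 * 0.49 * 8760 / 1000 = 1239.6451 GWh


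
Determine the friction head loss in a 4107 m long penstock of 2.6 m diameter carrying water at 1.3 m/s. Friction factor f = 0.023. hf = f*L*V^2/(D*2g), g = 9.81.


hf = 0.023 * 4107 * 1.3^2 / (2.6 * 2 * 9.81) = 3.1294 m
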